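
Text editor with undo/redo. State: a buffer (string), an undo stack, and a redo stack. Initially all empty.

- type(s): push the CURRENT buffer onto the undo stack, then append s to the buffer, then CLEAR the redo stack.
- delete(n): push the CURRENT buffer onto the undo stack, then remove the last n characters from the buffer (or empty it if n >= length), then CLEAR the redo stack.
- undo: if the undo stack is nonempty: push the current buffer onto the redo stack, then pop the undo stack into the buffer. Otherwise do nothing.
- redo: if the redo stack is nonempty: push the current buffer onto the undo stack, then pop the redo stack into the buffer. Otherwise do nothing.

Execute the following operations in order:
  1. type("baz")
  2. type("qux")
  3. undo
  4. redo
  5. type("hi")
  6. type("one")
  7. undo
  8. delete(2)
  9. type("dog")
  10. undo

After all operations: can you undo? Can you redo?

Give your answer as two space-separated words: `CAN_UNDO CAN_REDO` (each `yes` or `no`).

After op 1 (type): buf='baz' undo_depth=1 redo_depth=0
After op 2 (type): buf='bazqux' undo_depth=2 redo_depth=0
After op 3 (undo): buf='baz' undo_depth=1 redo_depth=1
After op 4 (redo): buf='bazqux' undo_depth=2 redo_depth=0
After op 5 (type): buf='bazquxhi' undo_depth=3 redo_depth=0
After op 6 (type): buf='bazquxhione' undo_depth=4 redo_depth=0
After op 7 (undo): buf='bazquxhi' undo_depth=3 redo_depth=1
After op 8 (delete): buf='bazqux' undo_depth=4 redo_depth=0
After op 9 (type): buf='bazquxdog' undo_depth=5 redo_depth=0
After op 10 (undo): buf='bazqux' undo_depth=4 redo_depth=1

Answer: yes yes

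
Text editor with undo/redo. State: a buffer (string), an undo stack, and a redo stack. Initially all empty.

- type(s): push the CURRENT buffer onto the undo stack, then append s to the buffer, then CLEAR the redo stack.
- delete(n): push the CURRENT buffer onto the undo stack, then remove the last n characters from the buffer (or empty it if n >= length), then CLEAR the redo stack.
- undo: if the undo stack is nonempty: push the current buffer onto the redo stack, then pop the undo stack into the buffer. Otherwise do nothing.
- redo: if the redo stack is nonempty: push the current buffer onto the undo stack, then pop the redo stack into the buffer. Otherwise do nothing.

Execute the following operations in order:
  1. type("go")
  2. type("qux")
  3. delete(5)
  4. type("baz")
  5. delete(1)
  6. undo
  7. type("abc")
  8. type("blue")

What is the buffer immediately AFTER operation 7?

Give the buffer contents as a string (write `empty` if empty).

Answer: bazabc

Derivation:
After op 1 (type): buf='go' undo_depth=1 redo_depth=0
After op 2 (type): buf='goqux' undo_depth=2 redo_depth=0
After op 3 (delete): buf='(empty)' undo_depth=3 redo_depth=0
After op 4 (type): buf='baz' undo_depth=4 redo_depth=0
After op 5 (delete): buf='ba' undo_depth=5 redo_depth=0
After op 6 (undo): buf='baz' undo_depth=4 redo_depth=1
After op 7 (type): buf='bazabc' undo_depth=5 redo_depth=0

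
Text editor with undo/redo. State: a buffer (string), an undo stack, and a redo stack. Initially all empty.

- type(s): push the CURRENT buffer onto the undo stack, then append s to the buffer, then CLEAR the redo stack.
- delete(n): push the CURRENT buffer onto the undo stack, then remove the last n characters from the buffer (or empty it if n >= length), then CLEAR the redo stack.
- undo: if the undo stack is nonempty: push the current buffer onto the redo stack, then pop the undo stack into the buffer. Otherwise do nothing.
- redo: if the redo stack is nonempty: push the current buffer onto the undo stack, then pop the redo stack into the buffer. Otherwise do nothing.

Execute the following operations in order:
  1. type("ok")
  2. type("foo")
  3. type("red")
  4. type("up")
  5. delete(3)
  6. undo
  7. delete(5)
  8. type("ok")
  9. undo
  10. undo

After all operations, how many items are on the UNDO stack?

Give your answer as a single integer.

Answer: 4

Derivation:
After op 1 (type): buf='ok' undo_depth=1 redo_depth=0
After op 2 (type): buf='okfoo' undo_depth=2 redo_depth=0
After op 3 (type): buf='okfoored' undo_depth=3 redo_depth=0
After op 4 (type): buf='okfooredup' undo_depth=4 redo_depth=0
After op 5 (delete): buf='okfoore' undo_depth=5 redo_depth=0
After op 6 (undo): buf='okfooredup' undo_depth=4 redo_depth=1
After op 7 (delete): buf='okfoo' undo_depth=5 redo_depth=0
After op 8 (type): buf='okfoook' undo_depth=6 redo_depth=0
After op 9 (undo): buf='okfoo' undo_depth=5 redo_depth=1
After op 10 (undo): buf='okfooredup' undo_depth=4 redo_depth=2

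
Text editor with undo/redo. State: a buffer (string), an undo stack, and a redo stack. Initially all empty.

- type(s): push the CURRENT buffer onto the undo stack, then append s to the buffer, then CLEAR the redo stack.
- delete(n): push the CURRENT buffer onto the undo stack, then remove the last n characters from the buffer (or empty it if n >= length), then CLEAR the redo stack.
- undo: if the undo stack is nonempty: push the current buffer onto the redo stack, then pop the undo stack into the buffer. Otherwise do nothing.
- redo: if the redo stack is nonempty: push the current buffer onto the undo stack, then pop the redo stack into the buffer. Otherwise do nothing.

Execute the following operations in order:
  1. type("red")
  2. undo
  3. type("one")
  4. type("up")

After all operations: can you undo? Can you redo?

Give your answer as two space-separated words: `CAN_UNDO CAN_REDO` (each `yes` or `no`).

After op 1 (type): buf='red' undo_depth=1 redo_depth=0
After op 2 (undo): buf='(empty)' undo_depth=0 redo_depth=1
After op 3 (type): buf='one' undo_depth=1 redo_depth=0
After op 4 (type): buf='oneup' undo_depth=2 redo_depth=0

Answer: yes no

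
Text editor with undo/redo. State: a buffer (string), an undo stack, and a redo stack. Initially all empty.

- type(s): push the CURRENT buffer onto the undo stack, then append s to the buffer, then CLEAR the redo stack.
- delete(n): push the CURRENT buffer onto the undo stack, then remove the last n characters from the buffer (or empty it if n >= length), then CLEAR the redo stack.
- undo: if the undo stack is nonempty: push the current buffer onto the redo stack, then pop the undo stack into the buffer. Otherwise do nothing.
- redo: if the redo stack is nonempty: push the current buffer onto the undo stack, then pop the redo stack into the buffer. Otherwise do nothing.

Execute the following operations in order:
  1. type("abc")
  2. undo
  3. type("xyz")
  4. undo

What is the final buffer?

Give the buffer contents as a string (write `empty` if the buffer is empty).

After op 1 (type): buf='abc' undo_depth=1 redo_depth=0
After op 2 (undo): buf='(empty)' undo_depth=0 redo_depth=1
After op 3 (type): buf='xyz' undo_depth=1 redo_depth=0
After op 4 (undo): buf='(empty)' undo_depth=0 redo_depth=1

Answer: empty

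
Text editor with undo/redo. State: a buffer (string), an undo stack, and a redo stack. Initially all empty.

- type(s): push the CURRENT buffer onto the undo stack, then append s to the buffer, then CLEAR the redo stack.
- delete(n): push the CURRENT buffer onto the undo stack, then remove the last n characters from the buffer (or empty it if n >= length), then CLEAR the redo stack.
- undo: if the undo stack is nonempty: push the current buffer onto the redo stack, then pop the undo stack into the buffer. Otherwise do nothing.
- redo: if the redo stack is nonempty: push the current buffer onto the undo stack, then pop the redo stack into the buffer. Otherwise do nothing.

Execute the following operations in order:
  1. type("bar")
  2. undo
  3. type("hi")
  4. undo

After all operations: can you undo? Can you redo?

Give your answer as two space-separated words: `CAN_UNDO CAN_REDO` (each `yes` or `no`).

After op 1 (type): buf='bar' undo_depth=1 redo_depth=0
After op 2 (undo): buf='(empty)' undo_depth=0 redo_depth=1
After op 3 (type): buf='hi' undo_depth=1 redo_depth=0
After op 4 (undo): buf='(empty)' undo_depth=0 redo_depth=1

Answer: no yes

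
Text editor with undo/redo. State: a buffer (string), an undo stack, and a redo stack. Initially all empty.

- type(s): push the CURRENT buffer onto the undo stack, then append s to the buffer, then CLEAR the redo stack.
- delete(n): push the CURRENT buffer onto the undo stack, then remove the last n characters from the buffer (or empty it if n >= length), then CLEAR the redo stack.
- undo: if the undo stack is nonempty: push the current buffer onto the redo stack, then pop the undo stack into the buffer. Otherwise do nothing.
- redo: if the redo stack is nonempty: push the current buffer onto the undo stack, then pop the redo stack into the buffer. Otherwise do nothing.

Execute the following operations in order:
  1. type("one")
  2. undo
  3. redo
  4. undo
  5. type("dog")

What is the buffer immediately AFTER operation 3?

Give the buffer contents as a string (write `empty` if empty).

Answer: one

Derivation:
After op 1 (type): buf='one' undo_depth=1 redo_depth=0
After op 2 (undo): buf='(empty)' undo_depth=0 redo_depth=1
After op 3 (redo): buf='one' undo_depth=1 redo_depth=0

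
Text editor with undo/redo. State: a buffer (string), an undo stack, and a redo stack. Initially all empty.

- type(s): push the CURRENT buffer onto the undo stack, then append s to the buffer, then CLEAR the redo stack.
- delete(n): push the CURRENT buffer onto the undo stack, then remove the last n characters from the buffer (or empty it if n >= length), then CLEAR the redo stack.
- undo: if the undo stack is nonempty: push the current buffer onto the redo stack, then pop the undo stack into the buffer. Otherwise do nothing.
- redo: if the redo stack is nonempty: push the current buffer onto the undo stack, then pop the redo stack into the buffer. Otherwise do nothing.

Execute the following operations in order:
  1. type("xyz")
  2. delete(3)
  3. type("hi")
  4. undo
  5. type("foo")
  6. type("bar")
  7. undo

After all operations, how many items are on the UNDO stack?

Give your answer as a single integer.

After op 1 (type): buf='xyz' undo_depth=1 redo_depth=0
After op 2 (delete): buf='(empty)' undo_depth=2 redo_depth=0
After op 3 (type): buf='hi' undo_depth=3 redo_depth=0
After op 4 (undo): buf='(empty)' undo_depth=2 redo_depth=1
After op 5 (type): buf='foo' undo_depth=3 redo_depth=0
After op 6 (type): buf='foobar' undo_depth=4 redo_depth=0
After op 7 (undo): buf='foo' undo_depth=3 redo_depth=1

Answer: 3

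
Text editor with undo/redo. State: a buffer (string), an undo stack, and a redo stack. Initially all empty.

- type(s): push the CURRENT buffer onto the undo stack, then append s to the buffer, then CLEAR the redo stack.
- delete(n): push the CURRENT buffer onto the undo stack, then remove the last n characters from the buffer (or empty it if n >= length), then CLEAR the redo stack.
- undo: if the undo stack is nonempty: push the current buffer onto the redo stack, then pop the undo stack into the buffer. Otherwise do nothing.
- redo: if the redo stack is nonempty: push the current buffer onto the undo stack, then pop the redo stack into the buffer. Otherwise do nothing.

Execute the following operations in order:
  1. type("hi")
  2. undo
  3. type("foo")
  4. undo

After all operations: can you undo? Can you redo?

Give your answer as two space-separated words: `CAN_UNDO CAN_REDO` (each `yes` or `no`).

After op 1 (type): buf='hi' undo_depth=1 redo_depth=0
After op 2 (undo): buf='(empty)' undo_depth=0 redo_depth=1
After op 3 (type): buf='foo' undo_depth=1 redo_depth=0
After op 4 (undo): buf='(empty)' undo_depth=0 redo_depth=1

Answer: no yes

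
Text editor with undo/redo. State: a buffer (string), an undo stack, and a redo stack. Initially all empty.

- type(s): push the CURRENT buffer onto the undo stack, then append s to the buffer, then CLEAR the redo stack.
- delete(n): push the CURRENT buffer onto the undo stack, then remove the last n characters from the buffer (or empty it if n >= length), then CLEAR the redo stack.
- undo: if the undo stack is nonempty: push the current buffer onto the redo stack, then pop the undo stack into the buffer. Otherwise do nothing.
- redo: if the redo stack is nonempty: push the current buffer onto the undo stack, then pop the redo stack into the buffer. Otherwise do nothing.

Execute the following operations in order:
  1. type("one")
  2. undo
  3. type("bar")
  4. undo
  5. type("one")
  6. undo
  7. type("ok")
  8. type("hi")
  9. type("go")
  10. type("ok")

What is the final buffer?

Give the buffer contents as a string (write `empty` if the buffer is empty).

Answer: okhigook

Derivation:
After op 1 (type): buf='one' undo_depth=1 redo_depth=0
After op 2 (undo): buf='(empty)' undo_depth=0 redo_depth=1
After op 3 (type): buf='bar' undo_depth=1 redo_depth=0
After op 4 (undo): buf='(empty)' undo_depth=0 redo_depth=1
After op 5 (type): buf='one' undo_depth=1 redo_depth=0
After op 6 (undo): buf='(empty)' undo_depth=0 redo_depth=1
After op 7 (type): buf='ok' undo_depth=1 redo_depth=0
After op 8 (type): buf='okhi' undo_depth=2 redo_depth=0
After op 9 (type): buf='okhigo' undo_depth=3 redo_depth=0
After op 10 (type): buf='okhigook' undo_depth=4 redo_depth=0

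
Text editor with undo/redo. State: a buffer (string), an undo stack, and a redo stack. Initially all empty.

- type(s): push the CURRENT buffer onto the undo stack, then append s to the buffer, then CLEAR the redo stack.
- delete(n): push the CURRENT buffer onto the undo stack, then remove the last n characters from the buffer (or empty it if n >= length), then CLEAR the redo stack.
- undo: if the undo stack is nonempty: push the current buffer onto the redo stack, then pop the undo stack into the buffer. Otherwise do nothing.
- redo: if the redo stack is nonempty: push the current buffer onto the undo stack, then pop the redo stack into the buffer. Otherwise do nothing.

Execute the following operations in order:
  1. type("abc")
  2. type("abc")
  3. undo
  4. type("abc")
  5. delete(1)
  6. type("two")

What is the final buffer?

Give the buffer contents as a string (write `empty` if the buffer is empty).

After op 1 (type): buf='abc' undo_depth=1 redo_depth=0
After op 2 (type): buf='abcabc' undo_depth=2 redo_depth=0
After op 3 (undo): buf='abc' undo_depth=1 redo_depth=1
After op 4 (type): buf='abcabc' undo_depth=2 redo_depth=0
After op 5 (delete): buf='abcab' undo_depth=3 redo_depth=0
After op 6 (type): buf='abcabtwo' undo_depth=4 redo_depth=0

Answer: abcabtwo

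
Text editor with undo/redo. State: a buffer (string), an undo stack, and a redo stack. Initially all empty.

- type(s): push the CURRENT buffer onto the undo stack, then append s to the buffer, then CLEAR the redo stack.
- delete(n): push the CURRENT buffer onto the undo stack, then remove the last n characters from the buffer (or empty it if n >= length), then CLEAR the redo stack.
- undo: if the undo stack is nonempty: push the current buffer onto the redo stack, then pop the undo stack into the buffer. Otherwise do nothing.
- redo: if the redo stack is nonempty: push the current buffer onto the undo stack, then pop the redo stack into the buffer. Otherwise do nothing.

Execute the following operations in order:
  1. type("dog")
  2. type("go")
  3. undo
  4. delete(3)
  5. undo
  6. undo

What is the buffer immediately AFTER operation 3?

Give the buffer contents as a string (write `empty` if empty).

After op 1 (type): buf='dog' undo_depth=1 redo_depth=0
After op 2 (type): buf='doggo' undo_depth=2 redo_depth=0
After op 3 (undo): buf='dog' undo_depth=1 redo_depth=1

Answer: dog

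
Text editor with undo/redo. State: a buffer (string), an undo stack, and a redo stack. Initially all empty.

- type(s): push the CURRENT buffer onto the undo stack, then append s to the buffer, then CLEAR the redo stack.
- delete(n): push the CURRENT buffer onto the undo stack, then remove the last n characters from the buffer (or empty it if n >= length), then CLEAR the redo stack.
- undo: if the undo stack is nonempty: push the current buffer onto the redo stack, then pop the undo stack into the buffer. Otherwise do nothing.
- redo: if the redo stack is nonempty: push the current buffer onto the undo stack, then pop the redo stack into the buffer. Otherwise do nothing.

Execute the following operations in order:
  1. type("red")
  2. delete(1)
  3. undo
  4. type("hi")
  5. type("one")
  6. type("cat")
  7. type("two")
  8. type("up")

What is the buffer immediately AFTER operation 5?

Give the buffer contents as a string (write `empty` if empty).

Answer: redhione

Derivation:
After op 1 (type): buf='red' undo_depth=1 redo_depth=0
After op 2 (delete): buf='re' undo_depth=2 redo_depth=0
After op 3 (undo): buf='red' undo_depth=1 redo_depth=1
After op 4 (type): buf='redhi' undo_depth=2 redo_depth=0
After op 5 (type): buf='redhione' undo_depth=3 redo_depth=0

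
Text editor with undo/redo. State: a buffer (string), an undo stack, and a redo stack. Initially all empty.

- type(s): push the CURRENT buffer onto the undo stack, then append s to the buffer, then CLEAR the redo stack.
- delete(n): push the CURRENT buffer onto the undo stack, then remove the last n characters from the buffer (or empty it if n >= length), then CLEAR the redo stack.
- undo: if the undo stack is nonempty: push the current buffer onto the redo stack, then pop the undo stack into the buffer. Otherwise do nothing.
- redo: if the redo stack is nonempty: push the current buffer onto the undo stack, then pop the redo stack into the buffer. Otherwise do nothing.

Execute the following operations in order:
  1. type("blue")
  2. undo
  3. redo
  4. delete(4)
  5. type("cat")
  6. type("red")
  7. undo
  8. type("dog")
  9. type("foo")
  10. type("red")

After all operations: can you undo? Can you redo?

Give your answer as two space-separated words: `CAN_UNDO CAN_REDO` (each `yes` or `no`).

After op 1 (type): buf='blue' undo_depth=1 redo_depth=0
After op 2 (undo): buf='(empty)' undo_depth=0 redo_depth=1
After op 3 (redo): buf='blue' undo_depth=1 redo_depth=0
After op 4 (delete): buf='(empty)' undo_depth=2 redo_depth=0
After op 5 (type): buf='cat' undo_depth=3 redo_depth=0
After op 6 (type): buf='catred' undo_depth=4 redo_depth=0
After op 7 (undo): buf='cat' undo_depth=3 redo_depth=1
After op 8 (type): buf='catdog' undo_depth=4 redo_depth=0
After op 9 (type): buf='catdogfoo' undo_depth=5 redo_depth=0
After op 10 (type): buf='catdogfoored' undo_depth=6 redo_depth=0

Answer: yes no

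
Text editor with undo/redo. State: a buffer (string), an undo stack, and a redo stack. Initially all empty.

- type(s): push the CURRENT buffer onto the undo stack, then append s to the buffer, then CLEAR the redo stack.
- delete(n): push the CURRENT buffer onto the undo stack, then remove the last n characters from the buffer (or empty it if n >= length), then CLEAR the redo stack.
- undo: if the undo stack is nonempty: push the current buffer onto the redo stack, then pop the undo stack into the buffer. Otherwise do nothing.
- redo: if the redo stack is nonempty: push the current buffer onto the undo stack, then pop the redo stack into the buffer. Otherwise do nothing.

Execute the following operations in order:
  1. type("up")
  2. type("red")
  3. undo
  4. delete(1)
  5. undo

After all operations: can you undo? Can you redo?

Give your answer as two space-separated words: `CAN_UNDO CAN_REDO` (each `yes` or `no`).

After op 1 (type): buf='up' undo_depth=1 redo_depth=0
After op 2 (type): buf='upred' undo_depth=2 redo_depth=0
After op 3 (undo): buf='up' undo_depth=1 redo_depth=1
After op 4 (delete): buf='u' undo_depth=2 redo_depth=0
After op 5 (undo): buf='up' undo_depth=1 redo_depth=1

Answer: yes yes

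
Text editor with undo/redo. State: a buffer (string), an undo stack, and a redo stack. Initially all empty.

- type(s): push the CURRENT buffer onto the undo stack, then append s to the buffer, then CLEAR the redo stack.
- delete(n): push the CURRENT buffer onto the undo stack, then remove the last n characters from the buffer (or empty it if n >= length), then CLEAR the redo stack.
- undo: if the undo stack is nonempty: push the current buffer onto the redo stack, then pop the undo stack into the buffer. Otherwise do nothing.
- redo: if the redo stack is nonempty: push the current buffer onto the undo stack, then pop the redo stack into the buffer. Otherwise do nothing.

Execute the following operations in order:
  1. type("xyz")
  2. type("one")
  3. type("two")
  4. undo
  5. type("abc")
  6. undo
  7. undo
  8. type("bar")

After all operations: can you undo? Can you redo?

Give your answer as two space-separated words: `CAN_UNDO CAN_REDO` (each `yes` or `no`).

Answer: yes no

Derivation:
After op 1 (type): buf='xyz' undo_depth=1 redo_depth=0
After op 2 (type): buf='xyzone' undo_depth=2 redo_depth=0
After op 3 (type): buf='xyzonetwo' undo_depth=3 redo_depth=0
After op 4 (undo): buf='xyzone' undo_depth=2 redo_depth=1
After op 5 (type): buf='xyzoneabc' undo_depth=3 redo_depth=0
After op 6 (undo): buf='xyzone' undo_depth=2 redo_depth=1
After op 7 (undo): buf='xyz' undo_depth=1 redo_depth=2
After op 8 (type): buf='xyzbar' undo_depth=2 redo_depth=0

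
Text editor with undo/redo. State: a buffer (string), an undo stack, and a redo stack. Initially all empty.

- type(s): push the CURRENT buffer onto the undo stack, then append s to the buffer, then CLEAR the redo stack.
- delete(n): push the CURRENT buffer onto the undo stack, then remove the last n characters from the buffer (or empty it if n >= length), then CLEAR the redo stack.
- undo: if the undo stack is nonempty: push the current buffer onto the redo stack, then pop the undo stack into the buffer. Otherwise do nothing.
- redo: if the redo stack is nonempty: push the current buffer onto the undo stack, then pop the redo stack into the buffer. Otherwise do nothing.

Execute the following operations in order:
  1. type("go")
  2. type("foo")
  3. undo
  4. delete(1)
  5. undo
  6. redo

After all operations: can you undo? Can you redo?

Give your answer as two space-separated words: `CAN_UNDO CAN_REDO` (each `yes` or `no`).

Answer: yes no

Derivation:
After op 1 (type): buf='go' undo_depth=1 redo_depth=0
After op 2 (type): buf='gofoo' undo_depth=2 redo_depth=0
After op 3 (undo): buf='go' undo_depth=1 redo_depth=1
After op 4 (delete): buf='g' undo_depth=2 redo_depth=0
After op 5 (undo): buf='go' undo_depth=1 redo_depth=1
After op 6 (redo): buf='g' undo_depth=2 redo_depth=0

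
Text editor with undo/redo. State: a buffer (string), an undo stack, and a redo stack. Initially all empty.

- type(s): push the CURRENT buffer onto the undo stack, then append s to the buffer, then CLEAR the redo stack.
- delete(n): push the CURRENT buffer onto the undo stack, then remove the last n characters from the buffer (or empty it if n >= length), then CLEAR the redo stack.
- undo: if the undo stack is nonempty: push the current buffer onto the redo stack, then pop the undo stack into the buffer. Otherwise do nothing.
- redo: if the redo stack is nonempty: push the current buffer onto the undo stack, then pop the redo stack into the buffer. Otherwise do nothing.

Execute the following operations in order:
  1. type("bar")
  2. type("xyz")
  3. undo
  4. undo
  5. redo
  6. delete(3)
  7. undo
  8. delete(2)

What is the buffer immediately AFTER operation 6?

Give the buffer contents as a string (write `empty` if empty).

Answer: empty

Derivation:
After op 1 (type): buf='bar' undo_depth=1 redo_depth=0
After op 2 (type): buf='barxyz' undo_depth=2 redo_depth=0
After op 3 (undo): buf='bar' undo_depth=1 redo_depth=1
After op 4 (undo): buf='(empty)' undo_depth=0 redo_depth=2
After op 5 (redo): buf='bar' undo_depth=1 redo_depth=1
After op 6 (delete): buf='(empty)' undo_depth=2 redo_depth=0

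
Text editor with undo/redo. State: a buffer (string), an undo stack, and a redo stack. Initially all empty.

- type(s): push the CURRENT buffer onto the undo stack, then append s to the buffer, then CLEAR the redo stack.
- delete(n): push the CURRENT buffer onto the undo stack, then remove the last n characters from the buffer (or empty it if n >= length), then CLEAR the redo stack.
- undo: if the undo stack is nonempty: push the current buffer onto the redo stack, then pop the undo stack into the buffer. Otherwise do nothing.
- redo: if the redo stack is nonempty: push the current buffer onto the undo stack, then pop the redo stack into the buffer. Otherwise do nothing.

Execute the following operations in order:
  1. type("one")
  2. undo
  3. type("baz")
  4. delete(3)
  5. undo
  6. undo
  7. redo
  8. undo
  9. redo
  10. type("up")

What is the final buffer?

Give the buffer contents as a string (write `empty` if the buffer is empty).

Answer: bazup

Derivation:
After op 1 (type): buf='one' undo_depth=1 redo_depth=0
After op 2 (undo): buf='(empty)' undo_depth=0 redo_depth=1
After op 3 (type): buf='baz' undo_depth=1 redo_depth=0
After op 4 (delete): buf='(empty)' undo_depth=2 redo_depth=0
After op 5 (undo): buf='baz' undo_depth=1 redo_depth=1
After op 6 (undo): buf='(empty)' undo_depth=0 redo_depth=2
After op 7 (redo): buf='baz' undo_depth=1 redo_depth=1
After op 8 (undo): buf='(empty)' undo_depth=0 redo_depth=2
After op 9 (redo): buf='baz' undo_depth=1 redo_depth=1
After op 10 (type): buf='bazup' undo_depth=2 redo_depth=0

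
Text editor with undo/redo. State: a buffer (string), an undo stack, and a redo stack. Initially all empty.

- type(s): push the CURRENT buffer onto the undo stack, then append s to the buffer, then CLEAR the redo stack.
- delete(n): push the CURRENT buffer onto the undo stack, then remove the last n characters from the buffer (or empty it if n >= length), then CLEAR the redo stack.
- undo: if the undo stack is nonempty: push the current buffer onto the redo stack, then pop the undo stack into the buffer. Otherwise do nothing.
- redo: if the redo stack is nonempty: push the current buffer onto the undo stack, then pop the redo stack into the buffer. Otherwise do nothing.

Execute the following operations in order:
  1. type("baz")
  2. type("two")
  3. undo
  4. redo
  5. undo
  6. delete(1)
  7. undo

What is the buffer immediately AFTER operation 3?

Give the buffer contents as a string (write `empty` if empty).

After op 1 (type): buf='baz' undo_depth=1 redo_depth=0
After op 2 (type): buf='baztwo' undo_depth=2 redo_depth=0
After op 3 (undo): buf='baz' undo_depth=1 redo_depth=1

Answer: baz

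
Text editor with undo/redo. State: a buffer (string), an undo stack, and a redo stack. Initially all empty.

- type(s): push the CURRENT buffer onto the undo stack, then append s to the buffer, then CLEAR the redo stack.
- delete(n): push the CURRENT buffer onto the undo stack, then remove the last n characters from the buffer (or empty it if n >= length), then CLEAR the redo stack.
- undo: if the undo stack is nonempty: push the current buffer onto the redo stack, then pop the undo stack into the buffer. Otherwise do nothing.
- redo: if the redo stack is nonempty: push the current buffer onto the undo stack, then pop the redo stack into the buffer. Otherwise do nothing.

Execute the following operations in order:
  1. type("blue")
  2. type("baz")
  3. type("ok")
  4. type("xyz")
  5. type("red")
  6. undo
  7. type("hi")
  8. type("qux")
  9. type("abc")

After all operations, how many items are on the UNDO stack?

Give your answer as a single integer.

Answer: 7

Derivation:
After op 1 (type): buf='blue' undo_depth=1 redo_depth=0
After op 2 (type): buf='bluebaz' undo_depth=2 redo_depth=0
After op 3 (type): buf='bluebazok' undo_depth=3 redo_depth=0
After op 4 (type): buf='bluebazokxyz' undo_depth=4 redo_depth=0
After op 5 (type): buf='bluebazokxyzred' undo_depth=5 redo_depth=0
After op 6 (undo): buf='bluebazokxyz' undo_depth=4 redo_depth=1
After op 7 (type): buf='bluebazokxyzhi' undo_depth=5 redo_depth=0
After op 8 (type): buf='bluebazokxyzhiqux' undo_depth=6 redo_depth=0
After op 9 (type): buf='bluebazokxyzhiquxabc' undo_depth=7 redo_depth=0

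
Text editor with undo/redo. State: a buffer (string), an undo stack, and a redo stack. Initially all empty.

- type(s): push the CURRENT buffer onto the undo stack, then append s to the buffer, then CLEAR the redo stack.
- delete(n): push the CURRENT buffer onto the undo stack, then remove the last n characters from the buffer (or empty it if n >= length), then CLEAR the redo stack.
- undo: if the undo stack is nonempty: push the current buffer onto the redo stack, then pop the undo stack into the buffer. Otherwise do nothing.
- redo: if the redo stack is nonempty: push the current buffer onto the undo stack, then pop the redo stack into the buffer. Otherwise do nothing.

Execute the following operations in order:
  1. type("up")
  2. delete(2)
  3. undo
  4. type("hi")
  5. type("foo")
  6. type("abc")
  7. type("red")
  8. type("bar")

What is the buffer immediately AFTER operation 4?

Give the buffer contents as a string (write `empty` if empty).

Answer: uphi

Derivation:
After op 1 (type): buf='up' undo_depth=1 redo_depth=0
After op 2 (delete): buf='(empty)' undo_depth=2 redo_depth=0
After op 3 (undo): buf='up' undo_depth=1 redo_depth=1
After op 4 (type): buf='uphi' undo_depth=2 redo_depth=0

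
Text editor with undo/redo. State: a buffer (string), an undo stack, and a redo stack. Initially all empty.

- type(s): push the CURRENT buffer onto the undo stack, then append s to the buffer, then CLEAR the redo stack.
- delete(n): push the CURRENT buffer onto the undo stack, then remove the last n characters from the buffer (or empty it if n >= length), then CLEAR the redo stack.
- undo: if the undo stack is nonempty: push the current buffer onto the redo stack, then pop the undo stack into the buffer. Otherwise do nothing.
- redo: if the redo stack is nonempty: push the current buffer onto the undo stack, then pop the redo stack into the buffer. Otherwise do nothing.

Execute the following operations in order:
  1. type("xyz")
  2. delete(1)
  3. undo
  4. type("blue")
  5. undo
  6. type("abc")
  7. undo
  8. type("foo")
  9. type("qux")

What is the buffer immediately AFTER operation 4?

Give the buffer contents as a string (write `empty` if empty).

Answer: xyzblue

Derivation:
After op 1 (type): buf='xyz' undo_depth=1 redo_depth=0
After op 2 (delete): buf='xy' undo_depth=2 redo_depth=0
After op 3 (undo): buf='xyz' undo_depth=1 redo_depth=1
After op 4 (type): buf='xyzblue' undo_depth=2 redo_depth=0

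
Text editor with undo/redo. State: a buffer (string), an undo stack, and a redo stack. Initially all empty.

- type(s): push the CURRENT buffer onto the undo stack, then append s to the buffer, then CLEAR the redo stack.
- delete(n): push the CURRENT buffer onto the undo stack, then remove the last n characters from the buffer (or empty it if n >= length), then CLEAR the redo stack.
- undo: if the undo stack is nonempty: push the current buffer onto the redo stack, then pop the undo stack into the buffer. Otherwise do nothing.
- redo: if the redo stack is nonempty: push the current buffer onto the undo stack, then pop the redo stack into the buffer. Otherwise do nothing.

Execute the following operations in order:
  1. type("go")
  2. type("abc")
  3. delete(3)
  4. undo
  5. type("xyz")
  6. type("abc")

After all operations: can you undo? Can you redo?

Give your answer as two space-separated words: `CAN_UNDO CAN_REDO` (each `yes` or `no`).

After op 1 (type): buf='go' undo_depth=1 redo_depth=0
After op 2 (type): buf='goabc' undo_depth=2 redo_depth=0
After op 3 (delete): buf='go' undo_depth=3 redo_depth=0
After op 4 (undo): buf='goabc' undo_depth=2 redo_depth=1
After op 5 (type): buf='goabcxyz' undo_depth=3 redo_depth=0
After op 6 (type): buf='goabcxyzabc' undo_depth=4 redo_depth=0

Answer: yes no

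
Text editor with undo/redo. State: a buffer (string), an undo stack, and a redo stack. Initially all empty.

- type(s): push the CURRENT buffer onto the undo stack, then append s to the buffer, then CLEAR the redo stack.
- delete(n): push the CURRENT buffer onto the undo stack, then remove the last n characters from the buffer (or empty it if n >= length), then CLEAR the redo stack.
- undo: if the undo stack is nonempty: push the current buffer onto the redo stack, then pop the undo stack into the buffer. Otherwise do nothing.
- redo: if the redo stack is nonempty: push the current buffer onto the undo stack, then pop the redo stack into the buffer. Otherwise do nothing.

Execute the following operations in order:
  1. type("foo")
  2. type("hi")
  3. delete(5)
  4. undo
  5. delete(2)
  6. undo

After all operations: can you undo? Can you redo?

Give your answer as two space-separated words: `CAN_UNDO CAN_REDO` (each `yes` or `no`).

After op 1 (type): buf='foo' undo_depth=1 redo_depth=0
After op 2 (type): buf='foohi' undo_depth=2 redo_depth=0
After op 3 (delete): buf='(empty)' undo_depth=3 redo_depth=0
After op 4 (undo): buf='foohi' undo_depth=2 redo_depth=1
After op 5 (delete): buf='foo' undo_depth=3 redo_depth=0
After op 6 (undo): buf='foohi' undo_depth=2 redo_depth=1

Answer: yes yes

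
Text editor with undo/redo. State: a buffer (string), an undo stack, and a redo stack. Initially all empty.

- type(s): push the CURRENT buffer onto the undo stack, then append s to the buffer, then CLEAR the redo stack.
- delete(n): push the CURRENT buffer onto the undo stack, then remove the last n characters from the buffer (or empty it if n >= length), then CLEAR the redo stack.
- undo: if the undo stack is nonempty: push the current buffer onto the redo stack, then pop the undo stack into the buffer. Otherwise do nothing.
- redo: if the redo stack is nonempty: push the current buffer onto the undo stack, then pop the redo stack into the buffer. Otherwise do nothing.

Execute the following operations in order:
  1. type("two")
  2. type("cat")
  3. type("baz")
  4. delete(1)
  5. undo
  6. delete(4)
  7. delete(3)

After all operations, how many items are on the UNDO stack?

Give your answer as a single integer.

Answer: 5

Derivation:
After op 1 (type): buf='two' undo_depth=1 redo_depth=0
After op 2 (type): buf='twocat' undo_depth=2 redo_depth=0
After op 3 (type): buf='twocatbaz' undo_depth=3 redo_depth=0
After op 4 (delete): buf='twocatba' undo_depth=4 redo_depth=0
After op 5 (undo): buf='twocatbaz' undo_depth=3 redo_depth=1
After op 6 (delete): buf='twoca' undo_depth=4 redo_depth=0
After op 7 (delete): buf='tw' undo_depth=5 redo_depth=0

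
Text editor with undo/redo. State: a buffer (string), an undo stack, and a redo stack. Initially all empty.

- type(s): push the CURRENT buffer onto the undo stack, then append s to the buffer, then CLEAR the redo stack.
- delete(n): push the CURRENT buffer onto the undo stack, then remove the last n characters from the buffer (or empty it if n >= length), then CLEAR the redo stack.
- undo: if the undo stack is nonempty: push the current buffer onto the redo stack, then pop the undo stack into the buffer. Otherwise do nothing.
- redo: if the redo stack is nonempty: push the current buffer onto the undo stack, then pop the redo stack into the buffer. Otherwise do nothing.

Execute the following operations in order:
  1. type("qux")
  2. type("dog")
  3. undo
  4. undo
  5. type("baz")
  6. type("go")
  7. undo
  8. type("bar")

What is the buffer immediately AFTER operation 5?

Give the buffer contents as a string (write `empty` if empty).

Answer: baz

Derivation:
After op 1 (type): buf='qux' undo_depth=1 redo_depth=0
After op 2 (type): buf='quxdog' undo_depth=2 redo_depth=0
After op 3 (undo): buf='qux' undo_depth=1 redo_depth=1
After op 4 (undo): buf='(empty)' undo_depth=0 redo_depth=2
After op 5 (type): buf='baz' undo_depth=1 redo_depth=0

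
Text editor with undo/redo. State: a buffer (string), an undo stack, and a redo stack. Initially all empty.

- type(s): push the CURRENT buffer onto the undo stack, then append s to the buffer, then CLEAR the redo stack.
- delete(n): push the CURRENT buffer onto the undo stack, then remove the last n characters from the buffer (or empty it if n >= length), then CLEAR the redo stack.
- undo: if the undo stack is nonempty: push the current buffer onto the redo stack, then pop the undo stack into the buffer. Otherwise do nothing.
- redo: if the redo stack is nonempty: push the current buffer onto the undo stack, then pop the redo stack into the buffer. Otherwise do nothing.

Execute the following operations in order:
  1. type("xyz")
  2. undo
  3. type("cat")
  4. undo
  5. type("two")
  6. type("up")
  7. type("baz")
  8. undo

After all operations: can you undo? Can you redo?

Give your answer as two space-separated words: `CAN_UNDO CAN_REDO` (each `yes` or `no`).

After op 1 (type): buf='xyz' undo_depth=1 redo_depth=0
After op 2 (undo): buf='(empty)' undo_depth=0 redo_depth=1
After op 3 (type): buf='cat' undo_depth=1 redo_depth=0
After op 4 (undo): buf='(empty)' undo_depth=0 redo_depth=1
After op 5 (type): buf='two' undo_depth=1 redo_depth=0
After op 6 (type): buf='twoup' undo_depth=2 redo_depth=0
After op 7 (type): buf='twoupbaz' undo_depth=3 redo_depth=0
After op 8 (undo): buf='twoup' undo_depth=2 redo_depth=1

Answer: yes yes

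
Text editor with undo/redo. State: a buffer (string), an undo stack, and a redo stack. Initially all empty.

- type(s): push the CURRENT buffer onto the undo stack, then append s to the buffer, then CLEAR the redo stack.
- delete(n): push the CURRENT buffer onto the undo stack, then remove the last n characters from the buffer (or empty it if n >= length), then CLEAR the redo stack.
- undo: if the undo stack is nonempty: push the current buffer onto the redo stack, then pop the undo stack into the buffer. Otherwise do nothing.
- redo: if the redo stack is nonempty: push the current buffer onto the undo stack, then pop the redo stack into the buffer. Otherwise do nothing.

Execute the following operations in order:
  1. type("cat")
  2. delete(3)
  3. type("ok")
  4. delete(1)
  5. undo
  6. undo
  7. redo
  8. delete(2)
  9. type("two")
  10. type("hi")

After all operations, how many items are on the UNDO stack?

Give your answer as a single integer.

Answer: 6

Derivation:
After op 1 (type): buf='cat' undo_depth=1 redo_depth=0
After op 2 (delete): buf='(empty)' undo_depth=2 redo_depth=0
After op 3 (type): buf='ok' undo_depth=3 redo_depth=0
After op 4 (delete): buf='o' undo_depth=4 redo_depth=0
After op 5 (undo): buf='ok' undo_depth=3 redo_depth=1
After op 6 (undo): buf='(empty)' undo_depth=2 redo_depth=2
After op 7 (redo): buf='ok' undo_depth=3 redo_depth=1
After op 8 (delete): buf='(empty)' undo_depth=4 redo_depth=0
After op 9 (type): buf='two' undo_depth=5 redo_depth=0
After op 10 (type): buf='twohi' undo_depth=6 redo_depth=0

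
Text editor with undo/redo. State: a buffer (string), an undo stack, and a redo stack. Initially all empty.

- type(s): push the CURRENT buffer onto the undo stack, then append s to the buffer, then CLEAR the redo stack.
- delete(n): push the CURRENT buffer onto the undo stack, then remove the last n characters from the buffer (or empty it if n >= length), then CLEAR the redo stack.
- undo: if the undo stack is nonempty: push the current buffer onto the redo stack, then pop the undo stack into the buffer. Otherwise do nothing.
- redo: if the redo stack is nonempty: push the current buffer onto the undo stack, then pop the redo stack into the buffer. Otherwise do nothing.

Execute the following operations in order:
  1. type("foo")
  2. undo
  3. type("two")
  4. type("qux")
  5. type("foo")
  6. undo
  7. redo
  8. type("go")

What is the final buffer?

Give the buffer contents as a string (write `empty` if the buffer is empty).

After op 1 (type): buf='foo' undo_depth=1 redo_depth=0
After op 2 (undo): buf='(empty)' undo_depth=0 redo_depth=1
After op 3 (type): buf='two' undo_depth=1 redo_depth=0
After op 4 (type): buf='twoqux' undo_depth=2 redo_depth=0
After op 5 (type): buf='twoquxfoo' undo_depth=3 redo_depth=0
After op 6 (undo): buf='twoqux' undo_depth=2 redo_depth=1
After op 7 (redo): buf='twoquxfoo' undo_depth=3 redo_depth=0
After op 8 (type): buf='twoquxfoogo' undo_depth=4 redo_depth=0

Answer: twoquxfoogo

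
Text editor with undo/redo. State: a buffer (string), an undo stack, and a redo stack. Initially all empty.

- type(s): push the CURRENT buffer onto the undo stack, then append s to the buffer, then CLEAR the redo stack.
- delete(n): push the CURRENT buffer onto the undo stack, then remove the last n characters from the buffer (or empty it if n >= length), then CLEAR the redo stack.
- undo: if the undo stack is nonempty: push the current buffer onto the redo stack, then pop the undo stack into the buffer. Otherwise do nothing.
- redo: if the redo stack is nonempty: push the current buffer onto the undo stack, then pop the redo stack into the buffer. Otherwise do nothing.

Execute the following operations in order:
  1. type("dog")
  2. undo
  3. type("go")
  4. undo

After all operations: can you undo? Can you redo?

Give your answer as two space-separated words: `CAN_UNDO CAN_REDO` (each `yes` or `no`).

Answer: no yes

Derivation:
After op 1 (type): buf='dog' undo_depth=1 redo_depth=0
After op 2 (undo): buf='(empty)' undo_depth=0 redo_depth=1
After op 3 (type): buf='go' undo_depth=1 redo_depth=0
After op 4 (undo): buf='(empty)' undo_depth=0 redo_depth=1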